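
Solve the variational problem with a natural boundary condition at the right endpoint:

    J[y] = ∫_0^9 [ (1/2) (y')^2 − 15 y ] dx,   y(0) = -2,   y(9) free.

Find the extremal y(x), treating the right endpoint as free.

The Lagrangian L = (1/2) (y')^2 − 15 y gives
    ∂L/∂y = −15,   ∂L/∂y' = y'.
Euler-Lagrange: d/dx(y') − (−15) = 0, i.e. y'' + 15 = 0, so
    y(x) = −(15/2) x^2 + C1 x + C2.
Fixed left endpoint y(0) = -2 ⇒ C2 = -2.
The right endpoint x = 9 is free, so the natural (transversality) condition is ∂L/∂y' |_{x=9} = 0, i.e. y'(9) = 0.
Compute y'(x) = −15 x + C1, so y'(9) = −135 + C1 = 0 ⇒ C1 = 135.
Therefore the extremal is
    y(x) = −(15/2) x^2 + 135 x − 2.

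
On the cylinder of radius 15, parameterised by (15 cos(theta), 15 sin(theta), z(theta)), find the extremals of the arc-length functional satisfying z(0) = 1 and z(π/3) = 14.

Parameterise the cylinder of radius R = 15 as
    r(θ) = (15 cos θ, 15 sin θ, z(θ)).
The arc-length element is
    ds = sqrt(225 + (dz/dθ)^2) dθ,
so the Lagrangian is L = sqrt(225 + z'^2).
L depends on z' only, not on z or θ, so ∂L/∂z = 0 and
    ∂L/∂z' = z' / sqrt(225 + z'^2).
The Euler-Lagrange equation gives
    d/dθ( z' / sqrt(225 + z'^2) ) = 0,
so z' is constant. Integrating once:
    z(θ) = a θ + b,
a helix on the cylinder (a straight line when the cylinder is unrolled). The constants a, b are determined by the endpoint conditions.
With endpoint conditions z(0) = 1 and z(π/3) = 14: from z(0) = b we get b = 1, and a·π/3 + 1 = 14 gives a = 39/π, so
    z(θ) = (39/π) θ + 1.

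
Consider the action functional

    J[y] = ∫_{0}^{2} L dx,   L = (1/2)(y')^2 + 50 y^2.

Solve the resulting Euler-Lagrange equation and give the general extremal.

The Lagrangian is L = (1/2)(y')^2 + 50 y^2.
∂L/∂y = 100y.
∂L/∂y' = y'.
The Euler-Lagrange equation d/dx(∂L/∂y') − ∂L/∂y = 0 becomes:
    y'' - 100 y = 0
General solution: y(x) = A e^(10x) + B e^(-10x), where A and B are arbitrary constants fixed by the endpoint conditions.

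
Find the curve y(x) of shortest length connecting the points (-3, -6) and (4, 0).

Arc-length functional: J[y] = ∫ sqrt(1 + (y')^2) dx.
Lagrangian L = sqrt(1 + (y')^2) has no explicit y dependence, so ∂L/∂y = 0 and the Euler-Lagrange equation gives
    d/dx( y' / sqrt(1 + (y')^2) ) = 0  ⇒  y' / sqrt(1 + (y')^2) = const.
Hence y' is constant, so y(x) is affine.
Fitting the endpoints (-3, -6) and (4, 0):
    slope m = (0 − (-6)) / (4 − (-3)) = 6/7,
    intercept c = (-6) − m·(-3) = -24/7.
Extremal: y(x) = (6/7) x - 24/7.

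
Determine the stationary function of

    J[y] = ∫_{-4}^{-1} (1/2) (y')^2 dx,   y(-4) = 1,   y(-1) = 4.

The Lagrangian is L = (1/2) (y')^2.
Compute ∂L/∂y = 0, ∂L/∂y' = y'.
The Euler-Lagrange equation d/dx(∂L/∂y') − ∂L/∂y = 0 reduces to
    y'' = 0.
Its general solution is
    y(x) = A x + B,
with A, B fixed by the endpoint conditions.
Applying the endpoint conditions y(-4) = 1 and y(-1) = 4: solve A·-4 + B = 1 and A·-1 + B = 4. Subtracting gives A(-1 − -4) = 4 − 1, so A = 1, and B = 1 − A·-4 = 5. Therefore
    y(x) = x + 5.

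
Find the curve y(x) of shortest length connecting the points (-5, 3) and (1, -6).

Arc-length functional: J[y] = ∫ sqrt(1 + (y')^2) dx.
Lagrangian L = sqrt(1 + (y')^2) has no explicit y dependence, so ∂L/∂y = 0 and the Euler-Lagrange equation gives
    d/dx( y' / sqrt(1 + (y')^2) ) = 0  ⇒  y' / sqrt(1 + (y')^2) = const.
Hence y' is constant, so y(x) is affine.
Fitting the endpoints (-5, 3) and (1, -6):
    slope m = ((-6) − 3) / (1 − (-5)) = -3/2,
    intercept c = 3 − m·(-5) = -9/2.
Extremal: y(x) = (-3/2) x - 9/2.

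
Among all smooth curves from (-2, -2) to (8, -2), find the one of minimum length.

Arc-length functional: J[y] = ∫ sqrt(1 + (y')^2) dx.
Lagrangian L = sqrt(1 + (y')^2) has no explicit y dependence, so ∂L/∂y = 0 and the Euler-Lagrange equation gives
    d/dx( y' / sqrt(1 + (y')^2) ) = 0  ⇒  y' / sqrt(1 + (y')^2) = const.
Hence y' is constant, so y(x) is affine.
Fitting the endpoints (-2, -2) and (8, -2):
    slope m = ((-2) − (-2)) / (8 − (-2)) = 0,
    intercept c = (-2) − m·(-2) = -2.
Extremal: y(x) = -2.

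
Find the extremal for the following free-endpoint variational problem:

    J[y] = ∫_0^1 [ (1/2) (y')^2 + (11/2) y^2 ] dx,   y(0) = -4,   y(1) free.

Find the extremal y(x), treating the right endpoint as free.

The Lagrangian L = (1/2) (y')^2 + (11/2) y^2 gives
    ∂L/∂y = 11 y,   ∂L/∂y' = y'.
Euler-Lagrange: y'' − 11 y = 0.
With k = sqrt(11), the general solution is
    y(x) = A cosh(sqrt(11) x) + B sinh(sqrt(11) x).
Fixed left endpoint y(0) = -4 ⇒ A = -4.
The right endpoint x = 1 is free, so the natural (transversality) condition is ∂L/∂y' |_{x=1} = 0, i.e. y'(1) = 0.
Compute y'(x) = A k sinh(k x) + B k cosh(k x), so
    y'(1) = A k sinh(k·1) + B k cosh(k·1) = 0
    ⇒ B = −A tanh(k·1) = 4 tanh(sqrt(11)·1).
Therefore the extremal is
    y(x) = −4 cosh(sqrt(11) x) + 4 tanh(sqrt(11)·1) sinh(sqrt(11) x).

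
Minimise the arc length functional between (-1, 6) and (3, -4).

Arc-length functional: J[y] = ∫ sqrt(1 + (y')^2) dx.
Lagrangian L = sqrt(1 + (y')^2) has no explicit y dependence, so ∂L/∂y = 0 and the Euler-Lagrange equation gives
    d/dx( y' / sqrt(1 + (y')^2) ) = 0  ⇒  y' / sqrt(1 + (y')^2) = const.
Hence y' is constant, so y(x) is affine.
Fitting the endpoints (-1, 6) and (3, -4):
    slope m = ((-4) − 6) / (3 − (-1)) = -5/2,
    intercept c = 6 − m·(-1) = 7/2.
Extremal: y(x) = (-5/2) x + 7/2.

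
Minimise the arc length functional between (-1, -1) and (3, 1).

Arc-length functional: J[y] = ∫ sqrt(1 + (y')^2) dx.
Lagrangian L = sqrt(1 + (y')^2) has no explicit y dependence, so ∂L/∂y = 0 and the Euler-Lagrange equation gives
    d/dx( y' / sqrt(1 + (y')^2) ) = 0  ⇒  y' / sqrt(1 + (y')^2) = const.
Hence y' is constant, so y(x) is affine.
Fitting the endpoints (-1, -1) and (3, 1):
    slope m = (1 − (-1)) / (3 − (-1)) = 1/2,
    intercept c = (-1) − m·(-1) = -1/2.
Extremal: y(x) = (1/2) x - 1/2.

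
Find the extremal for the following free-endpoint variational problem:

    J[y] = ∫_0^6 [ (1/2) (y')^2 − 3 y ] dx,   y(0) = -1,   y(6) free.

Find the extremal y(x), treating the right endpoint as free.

The Lagrangian L = (1/2) (y')^2 − 3 y gives
    ∂L/∂y = −3,   ∂L/∂y' = y'.
Euler-Lagrange: d/dx(y') − (−3) = 0, i.e. y'' + 3 = 0, so
    y(x) = −(3/2) x^2 + C1 x + C2.
Fixed left endpoint y(0) = -1 ⇒ C2 = -1.
The right endpoint x = 6 is free, so the natural (transversality) condition is ∂L/∂y' |_{x=6} = 0, i.e. y'(6) = 0.
Compute y'(x) = −3 x + C1, so y'(6) = −18 + C1 = 0 ⇒ C1 = 18.
Therefore the extremal is
    y(x) = −(3/2) x^2 + 18 x − 1.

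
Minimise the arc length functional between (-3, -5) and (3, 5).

Arc-length functional: J[y] = ∫ sqrt(1 + (y')^2) dx.
Lagrangian L = sqrt(1 + (y')^2) has no explicit y dependence, so ∂L/∂y = 0 and the Euler-Lagrange equation gives
    d/dx( y' / sqrt(1 + (y')^2) ) = 0  ⇒  y' / sqrt(1 + (y')^2) = const.
Hence y' is constant, so y(x) is affine.
Fitting the endpoints (-3, -5) and (3, 5):
    slope m = (5 − (-5)) / (3 − (-3)) = 5/3,
    intercept c = (-5) − m·(-3) = 0.
Extremal: y(x) = (5/3) x.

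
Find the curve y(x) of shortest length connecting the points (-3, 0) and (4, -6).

Arc-length functional: J[y] = ∫ sqrt(1 + (y')^2) dx.
Lagrangian L = sqrt(1 + (y')^2) has no explicit y dependence, so ∂L/∂y = 0 and the Euler-Lagrange equation gives
    d/dx( y' / sqrt(1 + (y')^2) ) = 0  ⇒  y' / sqrt(1 + (y')^2) = const.
Hence y' is constant, so y(x) is affine.
Fitting the endpoints (-3, 0) and (4, -6):
    slope m = ((-6) − 0) / (4 − (-3)) = -6/7,
    intercept c = 0 − m·(-3) = -18/7.
Extremal: y(x) = (-6/7) x - 18/7.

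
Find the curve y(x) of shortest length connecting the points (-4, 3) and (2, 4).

Arc-length functional: J[y] = ∫ sqrt(1 + (y')^2) dx.
Lagrangian L = sqrt(1 + (y')^2) has no explicit y dependence, so ∂L/∂y = 0 and the Euler-Lagrange equation gives
    d/dx( y' / sqrt(1 + (y')^2) ) = 0  ⇒  y' / sqrt(1 + (y')^2) = const.
Hence y' is constant, so y(x) is affine.
Fitting the endpoints (-4, 3) and (2, 4):
    slope m = (4 − 3) / (2 − (-4)) = 1/6,
    intercept c = 3 − m·(-4) = 11/3.
Extremal: y(x) = (1/6) x + 11/3.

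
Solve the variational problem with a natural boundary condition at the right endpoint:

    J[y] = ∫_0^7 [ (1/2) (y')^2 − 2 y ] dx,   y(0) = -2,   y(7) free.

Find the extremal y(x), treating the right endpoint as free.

The Lagrangian L = (1/2) (y')^2 − 2 y gives
    ∂L/∂y = −2,   ∂L/∂y' = y'.
Euler-Lagrange: d/dx(y') − (−2) = 0, i.e. y'' + 2 = 0, so
    y(x) = −(2/2) x^2 + C1 x + C2.
Fixed left endpoint y(0) = -2 ⇒ C2 = -2.
The right endpoint x = 7 is free, so the natural (transversality) condition is ∂L/∂y' |_{x=7} = 0, i.e. y'(7) = 0.
Compute y'(x) = −2 x + C1, so y'(7) = −14 + C1 = 0 ⇒ C1 = 14.
Therefore the extremal is
    y(x) = −x^2 + 14 x − 2.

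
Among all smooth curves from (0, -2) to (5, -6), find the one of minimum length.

Arc-length functional: J[y] = ∫ sqrt(1 + (y')^2) dx.
Lagrangian L = sqrt(1 + (y')^2) has no explicit y dependence, so ∂L/∂y = 0 and the Euler-Lagrange equation gives
    d/dx( y' / sqrt(1 + (y')^2) ) = 0  ⇒  y' / sqrt(1 + (y')^2) = const.
Hence y' is constant, so y(x) is affine.
Fitting the endpoints (0, -2) and (5, -6):
    slope m = ((-6) − (-2)) / (5 − 0) = -4/5,
    intercept c = (-2) − m·0 = -2.
Extremal: y(x) = (-4/5) x - 2.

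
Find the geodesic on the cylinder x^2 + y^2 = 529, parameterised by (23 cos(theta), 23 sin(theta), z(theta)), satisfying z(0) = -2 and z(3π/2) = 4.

Parameterise the cylinder of radius R = 23 as
    r(θ) = (23 cos θ, 23 sin θ, z(θ)).
The arc-length element is
    ds = sqrt(529 + (dz/dθ)^2) dθ,
so the Lagrangian is L = sqrt(529 + z'^2).
L depends on z' only, not on z or θ, so ∂L/∂z = 0 and
    ∂L/∂z' = z' / sqrt(529 + z'^2).
The Euler-Lagrange equation gives
    d/dθ( z' / sqrt(529 + z'^2) ) = 0,
so z' is constant. Integrating once:
    z(θ) = a θ + b,
a helix on the cylinder (a straight line when the cylinder is unrolled). The constants a, b are determined by the endpoint conditions.
With endpoint conditions z(0) = -2 and z(3π/2) = 4: from z(0) = b we get b = -2, and a·3π/2 + -2 = 4 gives a = 4/π, so
    z(θ) = (4/π) θ − 2.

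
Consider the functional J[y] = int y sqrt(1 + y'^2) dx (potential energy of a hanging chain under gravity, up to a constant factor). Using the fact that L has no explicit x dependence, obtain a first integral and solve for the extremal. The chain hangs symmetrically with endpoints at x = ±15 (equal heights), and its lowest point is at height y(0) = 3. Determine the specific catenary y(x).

The Lagrangian L(y, y') = y sqrt(1 + y'^2) has no explicit x dependence, so the Beltrami identity applies:
    L − y' ∂L/∂y' = C.
Compute ∂L/∂y' = y · y' / sqrt(1 + y'^2). Then
    L − y' ∂L/∂y'
    = y sqrt(1 + y'^2) − y · y'^2 / sqrt(1 + y'^2)
    = y (1 + y'^2 − y'^2) / sqrt(1 + y'^2)
    = y / sqrt(1 + y'^2) = C.
Squaring gives y^2 = C^2 (1 + y'^2), i.e.
    y'^2 = y^2 / C^2 − 1.
Separating variables,
    dy / sqrt(y^2 − C^2) = dx / C,
and integrating gives arccosh(y / C) = (x − a)/C, so
    y(x) = C cosh((x − a)/C),
the catenary. The constants C and a are fixed by the two endpoint conditions (and, for the hanging-chain problem, the length constraint selects C).
Now fit the given data. The endpoints x = ±15 are symmetric at equal height, so the catenary is even about its minimum: a = 0 and y(x) = C cosh(x/C). The lowest point is y(0) = C cosh(0) = C, and we are told y(0) = 3, so C = 3. Therefore
    y(x) = 3 cosh(x/3),
and at the endpoints
    y(±15) = 3 cosh(15/3).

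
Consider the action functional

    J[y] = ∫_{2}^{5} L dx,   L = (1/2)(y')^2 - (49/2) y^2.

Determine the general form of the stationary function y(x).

The Lagrangian is L = (1/2)(y')^2 - (49/2) y^2.
∂L/∂y = -49y.
∂L/∂y' = y'.
The Euler-Lagrange equation d/dx(∂L/∂y') − ∂L/∂y = 0 becomes:
    y'' + 49 y = 0
General solution: y(x) = A sin(7x) + B cos(7x), where A and B are arbitrary constants fixed by the endpoint conditions.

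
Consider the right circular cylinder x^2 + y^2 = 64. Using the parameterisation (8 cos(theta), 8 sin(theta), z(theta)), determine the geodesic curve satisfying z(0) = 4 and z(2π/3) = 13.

Parameterise the cylinder of radius R = 8 as
    r(θ) = (8 cos θ, 8 sin θ, z(θ)).
The arc-length element is
    ds = sqrt(64 + (dz/dθ)^2) dθ,
so the Lagrangian is L = sqrt(64 + z'^2).
L depends on z' only, not on z or θ, so ∂L/∂z = 0 and
    ∂L/∂z' = z' / sqrt(64 + z'^2).
The Euler-Lagrange equation gives
    d/dθ( z' / sqrt(64 + z'^2) ) = 0,
so z' is constant. Integrating once:
    z(θ) = a θ + b,
a helix on the cylinder (a straight line when the cylinder is unrolled). The constants a, b are determined by the endpoint conditions.
With endpoint conditions z(0) = 4 and z(2π/3) = 13: from z(0) = b we get b = 4, and a·2π/3 + 4 = 13 gives a = 27/(2π), so
    z(θ) = (27/(2π)) θ + 4.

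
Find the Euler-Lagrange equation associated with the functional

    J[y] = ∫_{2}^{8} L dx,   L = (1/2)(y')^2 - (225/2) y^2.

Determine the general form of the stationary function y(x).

The Lagrangian is L = (1/2)(y')^2 - (225/2) y^2.
∂L/∂y = -225y.
∂L/∂y' = y'.
The Euler-Lagrange equation d/dx(∂L/∂y') − ∂L/∂y = 0 becomes:
    y'' + 225 y = 0
General solution: y(x) = A sin(15x) + B cos(15x), where A and B are arbitrary constants fixed by the endpoint conditions.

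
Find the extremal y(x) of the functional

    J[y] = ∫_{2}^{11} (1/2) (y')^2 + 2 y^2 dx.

The Lagrangian is L = (1/2) (y')^2 + 2 y^2.
Compute ∂L/∂y = 4y, ∂L/∂y' = y'.
The Euler-Lagrange equation d/dx(∂L/∂y') − ∂L/∂y = 0 reduces to
    y'' − 4 y = 0.
Its general solution is
    y(x) = A e^(2x) + B e^(−2x),
with A, B fixed by the endpoint conditions.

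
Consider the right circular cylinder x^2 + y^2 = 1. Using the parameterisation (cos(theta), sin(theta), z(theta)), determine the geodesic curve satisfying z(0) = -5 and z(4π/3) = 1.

Parameterise the cylinder of radius R = 1 as
    r(θ) = (cos θ, sin θ, z(θ)).
The arc-length element is
    ds = sqrt(1 + (dz/dθ)^2) dθ,
so the Lagrangian is L = sqrt(1 + z'^2).
L depends on z' only, not on z or θ, so ∂L/∂z = 0 and
    ∂L/∂z' = z' / sqrt(1 + z'^2).
The Euler-Lagrange equation gives
    d/dθ( z' / sqrt(1 + z'^2) ) = 0,
so z' is constant. Integrating once:
    z(θ) = a θ + b,
a helix on the cylinder (a straight line when the cylinder is unrolled). The constants a, b are determined by the endpoint conditions.
With endpoint conditions z(0) = -5 and z(4π/3) = 1: from z(0) = b we get b = -5, and a·4π/3 + -5 = 1 gives a = 9/(2π), so
    z(θ) = (9/(2π)) θ − 5.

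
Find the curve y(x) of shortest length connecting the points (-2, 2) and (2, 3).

Arc-length functional: J[y] = ∫ sqrt(1 + (y')^2) dx.
Lagrangian L = sqrt(1 + (y')^2) has no explicit y dependence, so ∂L/∂y = 0 and the Euler-Lagrange equation gives
    d/dx( y' / sqrt(1 + (y')^2) ) = 0  ⇒  y' / sqrt(1 + (y')^2) = const.
Hence y' is constant, so y(x) is affine.
Fitting the endpoints (-2, 2) and (2, 3):
    slope m = (3 − 2) / (2 − (-2)) = 1/4,
    intercept c = 2 − m·(-2) = 5/2.
Extremal: y(x) = (1/4) x + 5/2.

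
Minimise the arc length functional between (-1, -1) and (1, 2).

Arc-length functional: J[y] = ∫ sqrt(1 + (y')^2) dx.
Lagrangian L = sqrt(1 + (y')^2) has no explicit y dependence, so ∂L/∂y = 0 and the Euler-Lagrange equation gives
    d/dx( y' / sqrt(1 + (y')^2) ) = 0  ⇒  y' / sqrt(1 + (y')^2) = const.
Hence y' is constant, so y(x) is affine.
Fitting the endpoints (-1, -1) and (1, 2):
    slope m = (2 − (-1)) / (1 − (-1)) = 3/2,
    intercept c = (-1) − m·(-1) = 1/2.
Extremal: y(x) = (3/2) x + 1/2.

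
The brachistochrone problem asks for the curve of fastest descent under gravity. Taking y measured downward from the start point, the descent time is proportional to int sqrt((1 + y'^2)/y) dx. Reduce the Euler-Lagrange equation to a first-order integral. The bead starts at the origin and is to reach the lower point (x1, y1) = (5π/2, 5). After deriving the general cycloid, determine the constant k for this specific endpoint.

The Lagrangian L = sqrt((1 + y'^2) / y) has no explicit x dependence, so the Beltrami identity applies:
    L − y' ∂L/∂y' = C.
Compute ∂L/∂y' = y' / sqrt(y (1 + y'^2)).
Substitute:
    sqrt((1 + y'^2)/y) − y'·y' / sqrt(y (1 + y'^2))
    = (1 + y'^2) / sqrt(y (1 + y'^2)) − y'^2 / sqrt(y (1 + y'^2))
    = 1 / sqrt(y (1 + y'^2)) = C.
Squaring and rearranging gives the first integral
    y (1 + y'^2) = 1/C^2 =: k   (constant).
Solving this first-order ODE by the substitution
    y = (k/2)(1 − cos θ)
yields the cycloid parameterisation
    x(θ) = (k/2)(θ − sin θ),   y(θ) = (k/2)(1 − cos θ).
The constant k is fixed by the endpoint condition.
Now fit the given lower endpoint (x1, y1) = (5π/2, 5). At the bottom of the first arch (θ = π), the parametric equations give
    y(π) = (k/2)(1 − cos π) = k,
    x(π) = (k/2)(π − sin π) = kπ/2.
Matching y(π) = 5 gives k = 5, consistent with x(π) = 5π/2. Therefore the specific cycloid is
    x(θ) = (5/2)(θ − sin θ),   y(θ) = (5/2)(1 − cos θ).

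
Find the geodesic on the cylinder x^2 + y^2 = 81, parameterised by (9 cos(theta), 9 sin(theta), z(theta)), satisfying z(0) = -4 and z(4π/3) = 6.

Parameterise the cylinder of radius R = 9 as
    r(θ) = (9 cos θ, 9 sin θ, z(θ)).
The arc-length element is
    ds = sqrt(81 + (dz/dθ)^2) dθ,
so the Lagrangian is L = sqrt(81 + z'^2).
L depends on z' only, not on z or θ, so ∂L/∂z = 0 and
    ∂L/∂z' = z' / sqrt(81 + z'^2).
The Euler-Lagrange equation gives
    d/dθ( z' / sqrt(81 + z'^2) ) = 0,
so z' is constant. Integrating once:
    z(θ) = a θ + b,
a helix on the cylinder (a straight line when the cylinder is unrolled). The constants a, b are determined by the endpoint conditions.
With endpoint conditions z(0) = -4 and z(4π/3) = 6: from z(0) = b we get b = -4, and a·4π/3 + -4 = 6 gives a = 15/(2π), so
    z(θ) = (15/(2π)) θ − 4.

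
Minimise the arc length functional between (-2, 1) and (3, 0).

Arc-length functional: J[y] = ∫ sqrt(1 + (y')^2) dx.
Lagrangian L = sqrt(1 + (y')^2) has no explicit y dependence, so ∂L/∂y = 0 and the Euler-Lagrange equation gives
    d/dx( y' / sqrt(1 + (y')^2) ) = 0  ⇒  y' / sqrt(1 + (y')^2) = const.
Hence y' is constant, so y(x) is affine.
Fitting the endpoints (-2, 1) and (3, 0):
    slope m = (0 − 1) / (3 − (-2)) = -1/5,
    intercept c = 1 − m·(-2) = 3/5.
Extremal: y(x) = (-1/5) x + 3/5.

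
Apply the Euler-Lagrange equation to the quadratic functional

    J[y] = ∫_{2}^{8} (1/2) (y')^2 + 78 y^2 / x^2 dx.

The Lagrangian is L = (1/2) (y')^2 + 78 y^2 / x^2.
Compute ∂L/∂y = 156y/x^2, ∂L/∂y' = y'.
The Euler-Lagrange equation d/dx(∂L/∂y') − ∂L/∂y = 0 reduces to
    y'' − 156/x^2 · y = 0  (x > 0).
Its general solution is
    y(x) = A x^13 + B x^(-12),
with A, B fixed by the endpoint conditions.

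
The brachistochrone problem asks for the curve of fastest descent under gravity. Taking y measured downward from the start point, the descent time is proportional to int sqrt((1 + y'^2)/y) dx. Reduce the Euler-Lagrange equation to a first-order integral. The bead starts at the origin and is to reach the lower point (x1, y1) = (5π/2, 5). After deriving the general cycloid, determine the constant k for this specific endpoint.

The Lagrangian L = sqrt((1 + y'^2) / y) has no explicit x dependence, so the Beltrami identity applies:
    L − y' ∂L/∂y' = C.
Compute ∂L/∂y' = y' / sqrt(y (1 + y'^2)).
Substitute:
    sqrt((1 + y'^2)/y) − y'·y' / sqrt(y (1 + y'^2))
    = (1 + y'^2) / sqrt(y (1 + y'^2)) − y'^2 / sqrt(y (1 + y'^2))
    = 1 / sqrt(y (1 + y'^2)) = C.
Squaring and rearranging gives the first integral
    y (1 + y'^2) = 1/C^2 =: k   (constant).
Solving this first-order ODE by the substitution
    y = (k/2)(1 − cos θ)
yields the cycloid parameterisation
    x(θ) = (k/2)(θ − sin θ),   y(θ) = (k/2)(1 − cos θ).
The constant k is fixed by the endpoint condition.
Now fit the given lower endpoint (x1, y1) = (5π/2, 5). At the bottom of the first arch (θ = π), the parametric equations give
    y(π) = (k/2)(1 − cos π) = k,
    x(π) = (k/2)(π − sin π) = kπ/2.
Matching y(π) = 5 gives k = 5, consistent with x(π) = 5π/2. Therefore the specific cycloid is
    x(θ) = (5/2)(θ − sin θ),   y(θ) = (5/2)(1 − cos θ).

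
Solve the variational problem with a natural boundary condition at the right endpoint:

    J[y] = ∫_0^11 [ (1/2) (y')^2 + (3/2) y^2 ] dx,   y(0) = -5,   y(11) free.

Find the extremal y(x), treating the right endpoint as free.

The Lagrangian L = (1/2) (y')^2 + (3/2) y^2 gives
    ∂L/∂y = 3 y,   ∂L/∂y' = y'.
Euler-Lagrange: y'' − 3 y = 0.
With k = sqrt(3), the general solution is
    y(x) = A cosh(sqrt(3) x) + B sinh(sqrt(3) x).
Fixed left endpoint y(0) = -5 ⇒ A = -5.
The right endpoint x = 11 is free, so the natural (transversality) condition is ∂L/∂y' |_{x=11} = 0, i.e. y'(11) = 0.
Compute y'(x) = A k sinh(k x) + B k cosh(k x), so
    y'(11) = A k sinh(k·11) + B k cosh(k·11) = 0
    ⇒ B = −A tanh(k·11) = 5 tanh(sqrt(3)·11).
Therefore the extremal is
    y(x) = −5 cosh(sqrt(3) x) + 5 tanh(sqrt(3)·11) sinh(sqrt(3) x).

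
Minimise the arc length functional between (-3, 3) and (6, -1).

Arc-length functional: J[y] = ∫ sqrt(1 + (y')^2) dx.
Lagrangian L = sqrt(1 + (y')^2) has no explicit y dependence, so ∂L/∂y = 0 and the Euler-Lagrange equation gives
    d/dx( y' / sqrt(1 + (y')^2) ) = 0  ⇒  y' / sqrt(1 + (y')^2) = const.
Hence y' is constant, so y(x) is affine.
Fitting the endpoints (-3, 3) and (6, -1):
    slope m = ((-1) − 3) / (6 − (-3)) = -4/9,
    intercept c = 3 − m·(-3) = 5/3.
Extremal: y(x) = (-4/9) x + 5/3.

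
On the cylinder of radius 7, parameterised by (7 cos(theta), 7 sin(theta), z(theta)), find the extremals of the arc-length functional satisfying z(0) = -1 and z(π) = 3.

Parameterise the cylinder of radius R = 7 as
    r(θ) = (7 cos θ, 7 sin θ, z(θ)).
The arc-length element is
    ds = sqrt(49 + (dz/dθ)^2) dθ,
so the Lagrangian is L = sqrt(49 + z'^2).
L depends on z' only, not on z or θ, so ∂L/∂z = 0 and
    ∂L/∂z' = z' / sqrt(49 + z'^2).
The Euler-Lagrange equation gives
    d/dθ( z' / sqrt(49 + z'^2) ) = 0,
so z' is constant. Integrating once:
    z(θ) = a θ + b,
a helix on the cylinder (a straight line when the cylinder is unrolled). The constants a, b are determined by the endpoint conditions.
With endpoint conditions z(0) = -1 and z(π) = 3: from z(0) = b we get b = -1, and a·π + -1 = 3 gives a = 4/π, so
    z(θ) = (4/π) θ − 1.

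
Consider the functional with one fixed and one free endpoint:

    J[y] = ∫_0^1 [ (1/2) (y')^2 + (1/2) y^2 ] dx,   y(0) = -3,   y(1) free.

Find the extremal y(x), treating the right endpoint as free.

The Lagrangian L = (1/2) (y')^2 + (1/2) y^2 gives
    ∂L/∂y = 1 y,   ∂L/∂y' = y'.
Euler-Lagrange: y'' − y = 0.
With k = 1, the general solution is
    y(x) = A cosh(x) + B sinh(x).
Fixed left endpoint y(0) = -3 ⇒ A = -3.
The right endpoint x = 1 is free, so the natural (transversality) condition is ∂L/∂y' |_{x=1} = 0, i.e. y'(1) = 0.
Compute y'(x) = A k sinh(k x) + B k cosh(k x), so
    y'(1) = A k sinh(k·1) + B k cosh(k·1) = 0
    ⇒ B = −A tanh(k·1) = 3 tanh(1·1).
Therefore the extremal is
    y(x) = −3 cosh(1 x) + 3 tanh(1·1) sinh(1 x).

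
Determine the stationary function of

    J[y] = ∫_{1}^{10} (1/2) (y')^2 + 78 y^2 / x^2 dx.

The Lagrangian is L = (1/2) (y')^2 + 78 y^2 / x^2.
Compute ∂L/∂y = 156y/x^2, ∂L/∂y' = y'.
The Euler-Lagrange equation d/dx(∂L/∂y') − ∂L/∂y = 0 reduces to
    y'' − 156/x^2 · y = 0  (x > 0).
Its general solution is
    y(x) = A x^13 + B x^(-12),
with A, B fixed by the endpoint conditions.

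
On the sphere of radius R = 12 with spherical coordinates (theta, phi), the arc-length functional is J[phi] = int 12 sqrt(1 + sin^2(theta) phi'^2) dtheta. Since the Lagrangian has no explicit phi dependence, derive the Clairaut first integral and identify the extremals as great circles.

On the sphere of radius R = 12 with spherical coordinates (θ, φ), the induced metric is
    ds^2 = 144(dθ^2 + sin^2(θ) dφ^2).
Parameterise by θ; the arc-length functional is
    J[φ] = ∫ 12 sqrt(1 + sin^2(θ) (dφ/dθ)^2) dθ,
so L = 12 sqrt(1 + sin^2(θ) φ'^2). Compute
    ∂L/∂φ = 0  (L has no explicit φ dependence),
    ∂L/∂φ' = 12 sin^2(θ) φ' / sqrt(1 + sin^2(θ) φ'^2).
Since ∂L/∂φ = 0, the Euler-Lagrange equation
    d/dθ(∂L/∂φ') − ∂L/∂φ = 0
reduces to d/dθ(∂L/∂φ') = 0, i.e. the momentum conjugate to φ is conserved:
    12 sin^2(θ) φ' / sqrt(1 + sin^2(θ) φ'^2) = C.
The overall factor of 12 is constant, so dividing through gives Clairaut's relation sin^2(θ) φ' / sqrt(1 + sin^2(θ) φ'^2) = C' (with C' = C/12). Solving for φ' and integrating gives the great-circle family
    cot(θ) = A cos(φ − φ_0),
i.e. the intersection of the sphere with a plane through the origin. The two constants A and φ_0 (equivalently C and one phase) are fixed by the two endpoint conditions.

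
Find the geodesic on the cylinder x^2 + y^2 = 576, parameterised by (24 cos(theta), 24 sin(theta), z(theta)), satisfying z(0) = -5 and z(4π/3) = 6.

Parameterise the cylinder of radius R = 24 as
    r(θ) = (24 cos θ, 24 sin θ, z(θ)).
The arc-length element is
    ds = sqrt(576 + (dz/dθ)^2) dθ,
so the Lagrangian is L = sqrt(576 + z'^2).
L depends on z' only, not on z or θ, so ∂L/∂z = 0 and
    ∂L/∂z' = z' / sqrt(576 + z'^2).
The Euler-Lagrange equation gives
    d/dθ( z' / sqrt(576 + z'^2) ) = 0,
so z' is constant. Integrating once:
    z(θ) = a θ + b,
a helix on the cylinder (a straight line when the cylinder is unrolled). The constants a, b are determined by the endpoint conditions.
With endpoint conditions z(0) = -5 and z(4π/3) = 6: from z(0) = b we get b = -5, and a·4π/3 + -5 = 6 gives a = 33/(4π), so
    z(θ) = (33/(4π)) θ − 5.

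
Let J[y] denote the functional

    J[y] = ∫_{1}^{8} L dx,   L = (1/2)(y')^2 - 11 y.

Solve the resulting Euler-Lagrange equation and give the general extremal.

The Lagrangian is L = (1/2)(y')^2 - 11 y.
∂L/∂y = -11.
∂L/∂y' = y'.
The Euler-Lagrange equation d/dx(∂L/∂y') − ∂L/∂y = 0 becomes:
    y'' + 11 = 0
General solution: y(x) = -(11/2) x^2 + A x + B, where A and B are arbitrary constants fixed by the endpoint conditions.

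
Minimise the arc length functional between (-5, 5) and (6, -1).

Arc-length functional: J[y] = ∫ sqrt(1 + (y')^2) dx.
Lagrangian L = sqrt(1 + (y')^2) has no explicit y dependence, so ∂L/∂y = 0 and the Euler-Lagrange equation gives
    d/dx( y' / sqrt(1 + (y')^2) ) = 0  ⇒  y' / sqrt(1 + (y')^2) = const.
Hence y' is constant, so y(x) is affine.
Fitting the endpoints (-5, 5) and (6, -1):
    slope m = ((-1) − 5) / (6 − (-5)) = -6/11,
    intercept c = 5 − m·(-5) = 25/11.
Extremal: y(x) = (-6/11) x + 25/11.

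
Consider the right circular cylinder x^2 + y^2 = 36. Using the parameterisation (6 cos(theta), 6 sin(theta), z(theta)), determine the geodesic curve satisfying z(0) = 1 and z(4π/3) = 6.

Parameterise the cylinder of radius R = 6 as
    r(θ) = (6 cos θ, 6 sin θ, z(θ)).
The arc-length element is
    ds = sqrt(36 + (dz/dθ)^2) dθ,
so the Lagrangian is L = sqrt(36 + z'^2).
L depends on z' only, not on z or θ, so ∂L/∂z = 0 and
    ∂L/∂z' = z' / sqrt(36 + z'^2).
The Euler-Lagrange equation gives
    d/dθ( z' / sqrt(36 + z'^2) ) = 0,
so z' is constant. Integrating once:
    z(θ) = a θ + b,
a helix on the cylinder (a straight line when the cylinder is unrolled). The constants a, b are determined by the endpoint conditions.
With endpoint conditions z(0) = 1 and z(4π/3) = 6: from z(0) = b we get b = 1, and a·4π/3 + 1 = 6 gives a = 15/(4π), so
    z(θ) = (15/(4π)) θ + 1.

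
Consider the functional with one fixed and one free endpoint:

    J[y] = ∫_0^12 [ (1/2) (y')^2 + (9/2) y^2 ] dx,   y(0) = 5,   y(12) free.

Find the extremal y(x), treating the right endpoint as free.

The Lagrangian L = (1/2) (y')^2 + (9/2) y^2 gives
    ∂L/∂y = 9 y,   ∂L/∂y' = y'.
Euler-Lagrange: y'' − 9 y = 0.
With k = 3, the general solution is
    y(x) = A cosh(3 x) + B sinh(3 x).
Fixed left endpoint y(0) = 5 ⇒ A = 5.
The right endpoint x = 12 is free, so the natural (transversality) condition is ∂L/∂y' |_{x=12} = 0, i.e. y'(12) = 0.
Compute y'(x) = A k sinh(k x) + B k cosh(k x), so
    y'(12) = A k sinh(k·12) + B k cosh(k·12) = 0
    ⇒ B = −A tanh(k·12) = − 5 tanh(3·12).
Therefore the extremal is
    y(x) = 5 cosh(3 x) − 5 tanh(3·12) sinh(3 x).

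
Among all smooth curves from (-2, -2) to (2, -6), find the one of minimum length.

Arc-length functional: J[y] = ∫ sqrt(1 + (y')^2) dx.
Lagrangian L = sqrt(1 + (y')^2) has no explicit y dependence, so ∂L/∂y = 0 and the Euler-Lagrange equation gives
    d/dx( y' / sqrt(1 + (y')^2) ) = 0  ⇒  y' / sqrt(1 + (y')^2) = const.
Hence y' is constant, so y(x) is affine.
Fitting the endpoints (-2, -2) and (2, -6):
    slope m = ((-6) − (-2)) / (2 − (-2)) = -1,
    intercept c = (-2) − m·(-2) = -4.
Extremal: y(x) = -x - 4.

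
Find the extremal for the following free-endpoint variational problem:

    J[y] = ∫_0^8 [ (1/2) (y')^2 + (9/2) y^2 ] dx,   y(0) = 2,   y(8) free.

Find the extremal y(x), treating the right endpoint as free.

The Lagrangian L = (1/2) (y')^2 + (9/2) y^2 gives
    ∂L/∂y = 9 y,   ∂L/∂y' = y'.
Euler-Lagrange: y'' − 9 y = 0.
With k = 3, the general solution is
    y(x) = A cosh(3 x) + B sinh(3 x).
Fixed left endpoint y(0) = 2 ⇒ A = 2.
The right endpoint x = 8 is free, so the natural (transversality) condition is ∂L/∂y' |_{x=8} = 0, i.e. y'(8) = 0.
Compute y'(x) = A k sinh(k x) + B k cosh(k x), so
    y'(8) = A k sinh(k·8) + B k cosh(k·8) = 0
    ⇒ B = −A tanh(k·8) = − 2 tanh(3·8).
Therefore the extremal is
    y(x) = 2 cosh(3 x) − 2 tanh(3·8) sinh(3 x).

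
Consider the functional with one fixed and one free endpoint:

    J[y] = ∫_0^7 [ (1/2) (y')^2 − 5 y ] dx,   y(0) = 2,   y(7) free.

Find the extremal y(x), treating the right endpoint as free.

The Lagrangian L = (1/2) (y')^2 − 5 y gives
    ∂L/∂y = −5,   ∂L/∂y' = y'.
Euler-Lagrange: d/dx(y') − (−5) = 0, i.e. y'' + 5 = 0, so
    y(x) = −(5/2) x^2 + C1 x + C2.
Fixed left endpoint y(0) = 2 ⇒ C2 = 2.
The right endpoint x = 7 is free, so the natural (transversality) condition is ∂L/∂y' |_{x=7} = 0, i.e. y'(7) = 0.
Compute y'(x) = −5 x + C1, so y'(7) = −35 + C1 = 0 ⇒ C1 = 35.
Therefore the extremal is
    y(x) = −(5/2) x^2 + 35 x + 2.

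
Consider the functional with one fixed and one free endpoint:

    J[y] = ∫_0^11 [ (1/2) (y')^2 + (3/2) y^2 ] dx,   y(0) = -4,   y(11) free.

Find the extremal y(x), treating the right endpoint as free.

The Lagrangian L = (1/2) (y')^2 + (3/2) y^2 gives
    ∂L/∂y = 3 y,   ∂L/∂y' = y'.
Euler-Lagrange: y'' − 3 y = 0.
With k = sqrt(3), the general solution is
    y(x) = A cosh(sqrt(3) x) + B sinh(sqrt(3) x).
Fixed left endpoint y(0) = -4 ⇒ A = -4.
The right endpoint x = 11 is free, so the natural (transversality) condition is ∂L/∂y' |_{x=11} = 0, i.e. y'(11) = 0.
Compute y'(x) = A k sinh(k x) + B k cosh(k x), so
    y'(11) = A k sinh(k·11) + B k cosh(k·11) = 0
    ⇒ B = −A tanh(k·11) = 4 tanh(sqrt(3)·11).
Therefore the extremal is
    y(x) = −4 cosh(sqrt(3) x) + 4 tanh(sqrt(3)·11) sinh(sqrt(3) x).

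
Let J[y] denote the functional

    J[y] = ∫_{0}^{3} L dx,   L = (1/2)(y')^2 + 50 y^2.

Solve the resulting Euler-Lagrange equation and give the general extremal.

The Lagrangian is L = (1/2)(y')^2 + 50 y^2.
∂L/∂y = 100y.
∂L/∂y' = y'.
The Euler-Lagrange equation d/dx(∂L/∂y') − ∂L/∂y = 0 becomes:
    y'' - 100 y = 0
General solution: y(x) = A e^(10x) + B e^(-10x), where A and B are arbitrary constants fixed by the endpoint conditions.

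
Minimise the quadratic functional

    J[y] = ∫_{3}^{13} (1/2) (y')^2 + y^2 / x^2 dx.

The Lagrangian is L = (1/2) (y')^2 + y^2 / x^2.
Compute ∂L/∂y = 2y/x^2, ∂L/∂y' = y'.
The Euler-Lagrange equation d/dx(∂L/∂y') − ∂L/∂y = 0 reduces to
    y'' − 2/x^2 · y = 0  (x > 0).
Its general solution is
    y(x) = A x^2 + B / x,
with A, B fixed by the endpoint conditions.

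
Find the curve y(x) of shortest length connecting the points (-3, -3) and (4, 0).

Arc-length functional: J[y] = ∫ sqrt(1 + (y')^2) dx.
Lagrangian L = sqrt(1 + (y')^2) has no explicit y dependence, so ∂L/∂y = 0 and the Euler-Lagrange equation gives
    d/dx( y' / sqrt(1 + (y')^2) ) = 0  ⇒  y' / sqrt(1 + (y')^2) = const.
Hence y' is constant, so y(x) is affine.
Fitting the endpoints (-3, -3) and (4, 0):
    slope m = (0 − (-3)) / (4 − (-3)) = 3/7,
    intercept c = (-3) − m·(-3) = -12/7.
Extremal: y(x) = (3/7) x - 12/7.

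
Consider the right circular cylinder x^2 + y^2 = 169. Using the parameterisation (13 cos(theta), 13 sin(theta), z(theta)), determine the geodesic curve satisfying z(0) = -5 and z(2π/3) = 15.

Parameterise the cylinder of radius R = 13 as
    r(θ) = (13 cos θ, 13 sin θ, z(θ)).
The arc-length element is
    ds = sqrt(169 + (dz/dθ)^2) dθ,
so the Lagrangian is L = sqrt(169 + z'^2).
L depends on z' only, not on z or θ, so ∂L/∂z = 0 and
    ∂L/∂z' = z' / sqrt(169 + z'^2).
The Euler-Lagrange equation gives
    d/dθ( z' / sqrt(169 + z'^2) ) = 0,
so z' is constant. Integrating once:
    z(θ) = a θ + b,
a helix on the cylinder (a straight line when the cylinder is unrolled). The constants a, b are determined by the endpoint conditions.
With endpoint conditions z(0) = -5 and z(2π/3) = 15: from z(0) = b we get b = -5, and a·2π/3 + -5 = 15 gives a = 30/π, so
    z(θ) = (30/π) θ − 5.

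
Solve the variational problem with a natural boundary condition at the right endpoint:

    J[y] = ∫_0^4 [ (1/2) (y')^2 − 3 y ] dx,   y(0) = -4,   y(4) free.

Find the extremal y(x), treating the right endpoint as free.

The Lagrangian L = (1/2) (y')^2 − 3 y gives
    ∂L/∂y = −3,   ∂L/∂y' = y'.
Euler-Lagrange: d/dx(y') − (−3) = 0, i.e. y'' + 3 = 0, so
    y(x) = −(3/2) x^2 + C1 x + C2.
Fixed left endpoint y(0) = -4 ⇒ C2 = -4.
The right endpoint x = 4 is free, so the natural (transversality) condition is ∂L/∂y' |_{x=4} = 0, i.e. y'(4) = 0.
Compute y'(x) = −3 x + C1, so y'(4) = −12 + C1 = 0 ⇒ C1 = 12.
Therefore the extremal is
    y(x) = −(3/2) x^2 + 12 x − 4.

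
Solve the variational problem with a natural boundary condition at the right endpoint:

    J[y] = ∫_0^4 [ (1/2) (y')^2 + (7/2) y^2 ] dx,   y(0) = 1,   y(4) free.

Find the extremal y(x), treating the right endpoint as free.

The Lagrangian L = (1/2) (y')^2 + (7/2) y^2 gives
    ∂L/∂y = 7 y,   ∂L/∂y' = y'.
Euler-Lagrange: y'' − 7 y = 0.
With k = sqrt(7), the general solution is
    y(x) = A cosh(sqrt(7) x) + B sinh(sqrt(7) x).
Fixed left endpoint y(0) = 1 ⇒ A = 1.
The right endpoint x = 4 is free, so the natural (transversality) condition is ∂L/∂y' |_{x=4} = 0, i.e. y'(4) = 0.
Compute y'(x) = A k sinh(k x) + B k cosh(k x), so
    y'(4) = A k sinh(k·4) + B k cosh(k·4) = 0
    ⇒ B = −A tanh(k·4) = − tanh(sqrt(7)·4).
Therefore the extremal is
    y(x) = cosh(sqrt(7) x) − tanh(sqrt(7)·4) sinh(sqrt(7) x).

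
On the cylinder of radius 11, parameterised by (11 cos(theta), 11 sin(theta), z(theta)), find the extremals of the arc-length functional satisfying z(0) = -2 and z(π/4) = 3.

Parameterise the cylinder of radius R = 11 as
    r(θ) = (11 cos θ, 11 sin θ, z(θ)).
The arc-length element is
    ds = sqrt(121 + (dz/dθ)^2) dθ,
so the Lagrangian is L = sqrt(121 + z'^2).
L depends on z' only, not on z or θ, so ∂L/∂z = 0 and
    ∂L/∂z' = z' / sqrt(121 + z'^2).
The Euler-Lagrange equation gives
    d/dθ( z' / sqrt(121 + z'^2) ) = 0,
so z' is constant. Integrating once:
    z(θ) = a θ + b,
a helix on the cylinder (a straight line when the cylinder is unrolled). The constants a, b are determined by the endpoint conditions.
With endpoint conditions z(0) = -2 and z(π/4) = 3: from z(0) = b we get b = -2, and a·π/4 + -2 = 3 gives a = 20/π, so
    z(θ) = (20/π) θ − 2.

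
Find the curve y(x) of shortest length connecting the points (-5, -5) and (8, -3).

Arc-length functional: J[y] = ∫ sqrt(1 + (y')^2) dx.
Lagrangian L = sqrt(1 + (y')^2) has no explicit y dependence, so ∂L/∂y = 0 and the Euler-Lagrange equation gives
    d/dx( y' / sqrt(1 + (y')^2) ) = 0  ⇒  y' / sqrt(1 + (y')^2) = const.
Hence y' is constant, so y(x) is affine.
Fitting the endpoints (-5, -5) and (8, -3):
    slope m = ((-3) − (-5)) / (8 − (-5)) = 2/13,
    intercept c = (-5) − m·(-5) = -55/13.
Extremal: y(x) = (2/13) x - 55/13.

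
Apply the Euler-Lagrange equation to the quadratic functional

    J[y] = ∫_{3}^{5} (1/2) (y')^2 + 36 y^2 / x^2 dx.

The Lagrangian is L = (1/2) (y')^2 + 36 y^2 / x^2.
Compute ∂L/∂y = 72y/x^2, ∂L/∂y' = y'.
The Euler-Lagrange equation d/dx(∂L/∂y') − ∂L/∂y = 0 reduces to
    y'' − 72/x^2 · y = 0  (x > 0).
Its general solution is
    y(x) = A x^9 + B x^(-8),
with A, B fixed by the endpoint conditions.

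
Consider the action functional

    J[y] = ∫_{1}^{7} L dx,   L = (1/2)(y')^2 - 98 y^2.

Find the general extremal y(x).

The Lagrangian is L = (1/2)(y')^2 - 98 y^2.
∂L/∂y = -196y.
∂L/∂y' = y'.
The Euler-Lagrange equation d/dx(∂L/∂y') − ∂L/∂y = 0 becomes:
    y'' + 196 y = 0
General solution: y(x) = A sin(14x) + B cos(14x), where A and B are arbitrary constants fixed by the endpoint conditions.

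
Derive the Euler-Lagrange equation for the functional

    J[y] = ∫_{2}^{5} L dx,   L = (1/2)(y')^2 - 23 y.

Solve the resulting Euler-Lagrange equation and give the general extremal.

The Lagrangian is L = (1/2)(y')^2 - 23 y.
∂L/∂y = -23.
∂L/∂y' = y'.
The Euler-Lagrange equation d/dx(∂L/∂y') − ∂L/∂y = 0 becomes:
    y'' + 23 = 0
General solution: y(x) = -(23/2) x^2 + A x + B, where A and B are arbitrary constants fixed by the endpoint conditions.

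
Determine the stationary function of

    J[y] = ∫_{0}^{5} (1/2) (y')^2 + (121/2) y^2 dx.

The Lagrangian is L = (1/2) (y')^2 + (121/2) y^2.
Compute ∂L/∂y = 121y, ∂L/∂y' = y'.
The Euler-Lagrange equation d/dx(∂L/∂y') − ∂L/∂y = 0 reduces to
    y'' − 121 y = 0.
Its general solution is
    y(x) = A e^(11x) + B e^(−11x),
with A, B fixed by the endpoint conditions.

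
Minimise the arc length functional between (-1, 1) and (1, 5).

Arc-length functional: J[y] = ∫ sqrt(1 + (y')^2) dx.
Lagrangian L = sqrt(1 + (y')^2) has no explicit y dependence, so ∂L/∂y = 0 and the Euler-Lagrange equation gives
    d/dx( y' / sqrt(1 + (y')^2) ) = 0  ⇒  y' / sqrt(1 + (y')^2) = const.
Hence y' is constant, so y(x) is affine.
Fitting the endpoints (-1, 1) and (1, 5):
    slope m = (5 − 1) / (1 − (-1)) = 2,
    intercept c = 1 − m·(-1) = 3.
Extremal: y(x) = 2 x + 3.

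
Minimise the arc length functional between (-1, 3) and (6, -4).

Arc-length functional: J[y] = ∫ sqrt(1 + (y')^2) dx.
Lagrangian L = sqrt(1 + (y')^2) has no explicit y dependence, so ∂L/∂y = 0 and the Euler-Lagrange equation gives
    d/dx( y' / sqrt(1 + (y')^2) ) = 0  ⇒  y' / sqrt(1 + (y')^2) = const.
Hence y' is constant, so y(x) is affine.
Fitting the endpoints (-1, 3) and (6, -4):
    slope m = ((-4) − 3) / (6 − (-1)) = -1,
    intercept c = 3 − m·(-1) = 2.
Extremal: y(x) = -x + 2.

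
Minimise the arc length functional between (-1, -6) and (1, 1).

Arc-length functional: J[y] = ∫ sqrt(1 + (y')^2) dx.
Lagrangian L = sqrt(1 + (y')^2) has no explicit y dependence, so ∂L/∂y = 0 and the Euler-Lagrange equation gives
    d/dx( y' / sqrt(1 + (y')^2) ) = 0  ⇒  y' / sqrt(1 + (y')^2) = const.
Hence y' is constant, so y(x) is affine.
Fitting the endpoints (-1, -6) and (1, 1):
    slope m = (1 − (-6)) / (1 − (-1)) = 7/2,
    intercept c = (-6) − m·(-1) = -5/2.
Extremal: y(x) = (7/2) x - 5/2.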